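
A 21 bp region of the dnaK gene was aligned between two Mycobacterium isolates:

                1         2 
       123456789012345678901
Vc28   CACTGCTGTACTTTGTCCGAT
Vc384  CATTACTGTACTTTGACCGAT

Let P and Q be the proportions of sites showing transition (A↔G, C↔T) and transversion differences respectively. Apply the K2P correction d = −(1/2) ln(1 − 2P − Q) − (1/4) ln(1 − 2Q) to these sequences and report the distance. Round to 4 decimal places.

0.1610

The sequences differ at positions 3 (C/T, transition), 5 (G/A, transition), 16 (T/A, transversion).
Of the 3 differences, 2 transitions and 1 transversion over 21 sites: P = 2/21 = 0.095238, Q = 1/21 = 0.047619.
d = −0.5·ln(0.761905) − 0.25·ln(0.904762) = −0.5·(-0.271933) − 0.25·(-0.100083) = 0.1610.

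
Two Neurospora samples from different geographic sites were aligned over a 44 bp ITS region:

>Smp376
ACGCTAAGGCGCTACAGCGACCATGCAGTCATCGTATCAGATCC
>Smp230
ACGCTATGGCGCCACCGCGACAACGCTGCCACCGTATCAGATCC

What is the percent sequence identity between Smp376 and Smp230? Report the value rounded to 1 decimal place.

81.8%

Mismatches occur at site 7 (A→T), site 13 (T→C), site 16 (A→C), site 22 (C→A), site 24 (T→C), site 27 (A→T), site 29 (T→C), site 32 (T→C).
36 of the 44 sites match, so the percent identity is 36/44 × 100 = 81.8%.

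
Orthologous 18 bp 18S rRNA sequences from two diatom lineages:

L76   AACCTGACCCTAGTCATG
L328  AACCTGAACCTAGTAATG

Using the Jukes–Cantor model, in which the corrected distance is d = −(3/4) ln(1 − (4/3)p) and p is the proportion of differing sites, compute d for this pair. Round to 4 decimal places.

0.1203

Differing sites — 8:C/A; 15:C/A.
p = 2/18 = 0.111111.
d = −0.75 · ln(1 − (4/3)·0.111111) = −0.75 · ln(0.851852) = −0.75 · (-0.160342) = 0.1203.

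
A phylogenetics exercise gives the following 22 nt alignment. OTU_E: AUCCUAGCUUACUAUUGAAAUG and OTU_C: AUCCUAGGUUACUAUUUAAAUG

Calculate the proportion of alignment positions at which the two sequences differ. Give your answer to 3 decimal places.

Differing sites — 8:C/G; 17:G/U.
There are 2 differences over 22 sites, so p = 2/22 = 0.091.

0.091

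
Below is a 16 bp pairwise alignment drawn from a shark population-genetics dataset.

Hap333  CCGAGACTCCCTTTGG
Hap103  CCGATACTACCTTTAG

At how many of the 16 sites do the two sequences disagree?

3

The sequences differ at positions 5 (G/T), 9 (C/A), 15 (G/A).
That gives 3 mismatches out of 16 aligned sites, so the Hamming distance is 3.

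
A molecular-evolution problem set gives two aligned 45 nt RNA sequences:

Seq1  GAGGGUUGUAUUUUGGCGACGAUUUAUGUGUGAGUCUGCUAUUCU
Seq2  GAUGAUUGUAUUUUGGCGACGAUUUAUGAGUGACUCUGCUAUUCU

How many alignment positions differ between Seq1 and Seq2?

Mismatches occur at site 3 (G→U), site 5 (G→A), site 29 (U→A), site 34 (G→C).
That gives 4 mismatches out of 45 aligned sites, so the Hamming distance is 4.

4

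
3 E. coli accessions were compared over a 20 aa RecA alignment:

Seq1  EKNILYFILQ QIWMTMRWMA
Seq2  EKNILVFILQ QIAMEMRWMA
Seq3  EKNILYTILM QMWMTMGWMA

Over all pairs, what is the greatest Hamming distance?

Pairwise Hamming distances:
  Seq1 vs Seq2: 3
  Seq1 vs Seq3: 4
  Seq2 vs Seq3: 7
The largest is 7, between Seq2 and Seq3.

7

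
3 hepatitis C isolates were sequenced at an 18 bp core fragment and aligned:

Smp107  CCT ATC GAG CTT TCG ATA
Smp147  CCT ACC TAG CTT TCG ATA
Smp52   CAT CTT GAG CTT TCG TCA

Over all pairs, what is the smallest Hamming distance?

2

Pairwise Hamming distances:
  Smp107 vs Smp147: 2
  Smp107 vs Smp52: 5
  Smp147 vs Smp52: 7
The smallest is 2, between Smp107 and Smp147.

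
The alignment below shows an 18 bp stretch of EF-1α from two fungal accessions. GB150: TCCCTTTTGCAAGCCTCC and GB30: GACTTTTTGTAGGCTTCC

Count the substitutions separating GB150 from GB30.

6

Mismatches occur at site 1 (T→G), site 2 (C→A), site 4 (C→T), site 10 (C→T), site 12 (A→G), site 15 (C→T).
That gives 6 mismatches out of 18 aligned sites, so the Hamming distance is 6.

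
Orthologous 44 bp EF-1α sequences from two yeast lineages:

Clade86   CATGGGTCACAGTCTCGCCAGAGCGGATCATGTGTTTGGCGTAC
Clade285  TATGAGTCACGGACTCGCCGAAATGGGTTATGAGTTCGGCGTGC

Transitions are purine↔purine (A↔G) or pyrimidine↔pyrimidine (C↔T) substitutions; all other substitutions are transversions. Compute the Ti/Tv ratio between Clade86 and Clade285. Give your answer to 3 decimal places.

5.500

Mismatches occur at site 1 (C→T, transition), site 5 (G→A, transition), site 11 (A→G, transition), site 13 (T→A, transversion), site 20 (A→G, transition), site 21 (G→A, transition), site 23 (G→A, transition), site 24 (C→T, transition), site 27 (A→G, transition), site 29 (C→T, transition), site 33 (T→A, transversion), site 37 (T→C, transition), site 43 (A→G, transition).
Of the 13 differences, 11 transitions and 2 transversions, so Ti/Tv = 11/2 = 5.500.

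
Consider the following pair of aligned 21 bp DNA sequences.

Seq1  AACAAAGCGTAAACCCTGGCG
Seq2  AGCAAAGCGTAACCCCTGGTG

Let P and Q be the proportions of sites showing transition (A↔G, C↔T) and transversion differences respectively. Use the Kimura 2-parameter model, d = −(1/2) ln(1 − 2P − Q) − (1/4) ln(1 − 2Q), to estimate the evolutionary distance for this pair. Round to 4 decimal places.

Differing sites — 2:A/G (Ti); 13:A/C (Tv); 20:C/T (Ti).
Of the 3 differences, 2 transitions and 1 transversion over 21 sites: P = 2/21 = 0.095238, Q = 1/21 = 0.047619.
d = −0.5·ln(0.761905) − 0.25·ln(0.904762) = −0.5·(-0.271933) − 0.25·(-0.100083) = 0.1610.

0.1610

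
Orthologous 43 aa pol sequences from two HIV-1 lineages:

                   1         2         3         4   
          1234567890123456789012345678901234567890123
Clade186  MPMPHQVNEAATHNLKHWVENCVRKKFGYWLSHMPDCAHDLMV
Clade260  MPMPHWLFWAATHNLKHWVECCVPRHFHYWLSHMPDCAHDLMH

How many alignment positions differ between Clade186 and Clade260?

The sequences differ at positions 6 (Q/W), 7 (V/L), 8 (N/F), 9 (E/W), 21 (N/C), 24 (R/P), 25 (K/R), 26 (K/H), 28 (G/H), 43 (V/H).
That gives 10 mismatches out of 43 aligned sites, so the Hamming distance is 10.

10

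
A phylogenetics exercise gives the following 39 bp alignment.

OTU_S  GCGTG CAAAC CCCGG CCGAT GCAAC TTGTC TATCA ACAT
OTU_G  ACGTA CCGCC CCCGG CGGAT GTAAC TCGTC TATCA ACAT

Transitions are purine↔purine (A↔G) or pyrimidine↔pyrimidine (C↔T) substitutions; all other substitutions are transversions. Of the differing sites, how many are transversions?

Differing sites — 1:G/A (Ti); 5:G/A (Ti); 7:A/C (Tv); 8:A/G (Ti); 9:A/C (Tv); 17:C/G (Tv); 22:C/T (Ti); 27:T/C (Ti).
Of the 8 differences, 5 transitions and 3 transversions, so the answer is 3.

3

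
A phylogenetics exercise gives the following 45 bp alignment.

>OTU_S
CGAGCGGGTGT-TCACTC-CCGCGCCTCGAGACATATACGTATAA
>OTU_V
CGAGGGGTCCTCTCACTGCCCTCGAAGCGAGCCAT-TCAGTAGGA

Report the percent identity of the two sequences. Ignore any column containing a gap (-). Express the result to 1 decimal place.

Excluding the 3 gap columns leaves 42 comparable sites.
Differing sites — 5:C/G; 8:G/T; 9:T/C; 10:G/C; 18:C/G; 22:G/T; 25:C/A; 26:C/A; 27:T/G; 32:A/C; 38:A/C; 39:C/A; 43:T/G; 44:A/G.
28 of the 42 comparable sites match, so the percent identity is 28/42 × 100 = 66.7%.

66.7%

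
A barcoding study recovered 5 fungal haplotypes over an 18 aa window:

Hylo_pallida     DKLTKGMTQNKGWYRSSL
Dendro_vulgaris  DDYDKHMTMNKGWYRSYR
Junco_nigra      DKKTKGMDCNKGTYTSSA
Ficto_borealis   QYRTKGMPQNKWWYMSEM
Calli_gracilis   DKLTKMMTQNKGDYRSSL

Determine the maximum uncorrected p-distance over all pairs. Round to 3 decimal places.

Pairwise Hamming distances:
  Hylo_pallida vs Dendro_vulgaris: 7
  Hylo_pallida vs Junco_nigra: 6
  Hylo_pallida vs Ficto_borealis: 8
  Hylo_pallida vs Calli_gracilis: 2
  Dendro_vulgaris vs Junco_nigra: 10
  Dendro_vulgaris vs Ficto_borealis: 11
  Dendro_vulgaris vs Calli_gracilis: 8
  Junco_nigra vs Ficto_borealis: 10
  Junco_nigra vs Calli_gracilis: 7
  Ficto_borealis vs Calli_gracilis: 10
The largest is 11 mismatches, between Dendro_vulgaris and Ficto_borealis; p = 11/18 = 0.611.

0.611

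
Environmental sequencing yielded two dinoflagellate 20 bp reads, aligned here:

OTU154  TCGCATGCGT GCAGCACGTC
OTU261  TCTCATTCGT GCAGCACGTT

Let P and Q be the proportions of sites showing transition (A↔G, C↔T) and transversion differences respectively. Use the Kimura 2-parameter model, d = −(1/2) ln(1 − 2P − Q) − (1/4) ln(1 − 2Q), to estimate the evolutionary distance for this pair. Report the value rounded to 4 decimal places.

The sequences differ at positions 3 (G/T, transversion), 7 (G/T, transversion), 20 (C/T, transition).
Of the 3 differences, 1 transition and 2 transversions over 20 sites: P = 1/20 = 0.050000, Q = 2/20 = 0.100000.
d = −0.5·ln(0.800000) − 0.25·ln(0.800000) = −0.5·(-0.223144) − 0.25·(-0.223144) = 0.1674.

0.1674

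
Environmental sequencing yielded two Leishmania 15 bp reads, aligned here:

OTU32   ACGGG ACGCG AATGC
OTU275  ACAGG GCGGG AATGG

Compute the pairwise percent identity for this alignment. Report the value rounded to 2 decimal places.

Mismatches occur at site 3 (G↔A), site 6 (A↔G), site 9 (C↔G), site 15 (C↔G).
11 of the 15 sites match, so the percent identity is 11/15 × 100 = 73.33%.

73.33%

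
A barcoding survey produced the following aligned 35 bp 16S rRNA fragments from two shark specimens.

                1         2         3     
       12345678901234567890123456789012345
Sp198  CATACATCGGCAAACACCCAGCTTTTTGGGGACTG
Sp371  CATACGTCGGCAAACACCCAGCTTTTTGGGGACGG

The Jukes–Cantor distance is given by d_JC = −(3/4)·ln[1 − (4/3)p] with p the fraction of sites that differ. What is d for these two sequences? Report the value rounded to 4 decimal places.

0.0594

Differing sites — 6:A/G; 34:T/G.
p = 2/35 = 0.057143.
d = −0.75 · ln(1 − (4/3)·0.057143) = −0.75 · ln(0.923809) = −0.75 · (-0.079250) = 0.0594.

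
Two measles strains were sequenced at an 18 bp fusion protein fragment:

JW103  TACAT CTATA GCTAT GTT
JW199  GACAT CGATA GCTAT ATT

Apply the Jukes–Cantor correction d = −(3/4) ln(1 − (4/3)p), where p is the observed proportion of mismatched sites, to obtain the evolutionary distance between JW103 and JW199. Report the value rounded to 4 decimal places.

0.1885

The sequences differ at positions 1 (T/G), 7 (T/G), 16 (G/A).
p = 3/18 = 0.166667.
d = −0.75 · ln(1 − (4/3)·0.166667) = −0.75 · ln(0.777777) = −0.75 · (-0.251315) = 0.1885.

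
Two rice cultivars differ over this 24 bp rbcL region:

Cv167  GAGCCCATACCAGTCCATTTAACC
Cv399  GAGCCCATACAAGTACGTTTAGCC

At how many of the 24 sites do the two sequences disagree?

4

Differing sites — 11:C/A; 15:C/A; 17:A/G; 22:A/G.
That gives 4 mismatches out of 24 aligned sites, so the Hamming distance is 4.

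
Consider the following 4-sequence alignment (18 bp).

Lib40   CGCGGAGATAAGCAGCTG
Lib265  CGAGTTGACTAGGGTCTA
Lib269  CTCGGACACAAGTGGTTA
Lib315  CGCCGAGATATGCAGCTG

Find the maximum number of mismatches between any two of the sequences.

11

Pairwise Hamming distances:
  Lib40 vs Lib265: 9
  Lib40 vs Lib269: 7
  Lib40 vs Lib315: 2
  Lib265 vs Lib269: 9
  Lib265 vs Lib315: 11
  Lib269 vs Lib315: 9
The largest is 11, between Lib265 and Lib315.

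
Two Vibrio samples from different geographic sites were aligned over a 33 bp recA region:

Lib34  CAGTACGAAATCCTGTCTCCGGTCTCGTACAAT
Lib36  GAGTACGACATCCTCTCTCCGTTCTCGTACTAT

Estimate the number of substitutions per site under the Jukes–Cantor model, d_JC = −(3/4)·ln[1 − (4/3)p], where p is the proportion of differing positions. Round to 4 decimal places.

The sequences differ at positions 1 (C/G), 9 (A/C), 15 (G/C), 22 (G/T), 31 (A/T).
p = 5/33 = 0.151515.
d = −0.75 · ln(1 − (4/3)·0.151515) = −0.75 · ln(0.797980) = −0.75 · (-0.225672) = 0.1693.

0.1693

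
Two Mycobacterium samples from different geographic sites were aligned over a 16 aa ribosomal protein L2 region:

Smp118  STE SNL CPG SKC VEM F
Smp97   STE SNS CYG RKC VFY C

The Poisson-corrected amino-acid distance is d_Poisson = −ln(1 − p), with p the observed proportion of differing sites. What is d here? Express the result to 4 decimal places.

0.4700

The sequences differ at positions 6 (L/S), 8 (P/Y), 10 (S/R), 14 (E/F), 15 (M/Y), 16 (F/C).
p = 6/16 = 0.375000.
d = −ln(1 − 0.375000) = −ln(0.625000) = 0.4700.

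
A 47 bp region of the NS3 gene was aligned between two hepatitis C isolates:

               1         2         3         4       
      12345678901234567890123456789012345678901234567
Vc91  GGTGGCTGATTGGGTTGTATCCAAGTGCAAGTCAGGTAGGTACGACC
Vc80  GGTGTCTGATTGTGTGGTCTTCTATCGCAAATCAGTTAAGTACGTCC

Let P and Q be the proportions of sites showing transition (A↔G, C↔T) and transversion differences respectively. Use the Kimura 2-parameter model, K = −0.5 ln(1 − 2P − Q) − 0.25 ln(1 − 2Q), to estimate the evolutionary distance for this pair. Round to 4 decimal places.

The sequences differ at positions 5 (G/T, transversion), 13 (G/T, transversion), 16 (T/G, transversion), 19 (A/C, transversion), 21 (C/T, transition), 23 (A/T, transversion), 25 (G/T, transversion), 26 (T/C, transition), 31 (G/A, transition), 36 (G/T, transversion), 39 (G/A, transition), 45 (A/T, transversion).
Of the 12 differences, 4 transitions and 8 transversions over 47 sites: P = 4/47 = 0.085106, Q = 8/47 = 0.170213.
d = −0.5·ln(0.659575) − 0.25·ln(0.659574) = −0.5·(-0.416160) − 0.25·(-0.416161) = 0.3121.

0.3121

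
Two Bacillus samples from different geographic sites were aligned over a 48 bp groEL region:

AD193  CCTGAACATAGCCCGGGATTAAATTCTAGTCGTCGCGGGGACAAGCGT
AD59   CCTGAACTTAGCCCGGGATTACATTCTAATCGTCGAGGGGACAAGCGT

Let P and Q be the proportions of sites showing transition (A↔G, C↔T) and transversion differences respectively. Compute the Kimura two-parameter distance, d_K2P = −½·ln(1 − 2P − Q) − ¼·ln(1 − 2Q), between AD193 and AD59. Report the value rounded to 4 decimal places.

Mismatches occur at site 8 (A↔T, transversion), site 22 (A↔C, transversion), site 29 (G↔A, transition), site 36 (C↔A, transversion).
Of the 4 differences, 1 transition and 3 transversions over 48 sites: P = 1/48 = 0.020833, Q = 3/48 = 0.062500.
d = −0.5·ln(0.895834) − 0.25·ln(0.875000) = −0.5·(-0.110000) − 0.25·(-0.133531) = 0.0884.

0.0884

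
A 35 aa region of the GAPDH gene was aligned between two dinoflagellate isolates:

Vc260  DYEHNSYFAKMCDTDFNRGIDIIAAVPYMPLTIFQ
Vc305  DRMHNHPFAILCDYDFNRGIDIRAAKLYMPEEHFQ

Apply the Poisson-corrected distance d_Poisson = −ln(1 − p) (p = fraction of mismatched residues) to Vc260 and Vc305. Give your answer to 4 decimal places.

0.4643

Mismatches occur at site 2 (Y↔R), site 3 (E↔M), site 6 (S↔H), site 7 (Y↔P), site 10 (K↔I), site 11 (M↔L), site 14 (T↔Y), site 23 (I↔R), site 26 (V↔K), site 27 (P↔L), site 31 (L↔E), site 32 (T↔E), site 33 (I↔H).
p = 13/35 = 0.371429.
d = −ln(1 − 0.371429) = −ln(0.628571) = 0.4643.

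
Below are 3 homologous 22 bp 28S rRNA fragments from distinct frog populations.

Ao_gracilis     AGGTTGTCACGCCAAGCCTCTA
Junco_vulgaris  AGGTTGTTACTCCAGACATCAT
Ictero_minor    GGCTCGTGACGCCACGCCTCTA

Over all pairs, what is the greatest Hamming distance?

10

Pairwise Hamming distances:
  Ao_gracilis vs Junco_vulgaris: 7
  Ao_gracilis vs Ictero_minor: 5
  Junco_vulgaris vs Ictero_minor: 10
The largest is 10, between Junco_vulgaris and Ictero_minor.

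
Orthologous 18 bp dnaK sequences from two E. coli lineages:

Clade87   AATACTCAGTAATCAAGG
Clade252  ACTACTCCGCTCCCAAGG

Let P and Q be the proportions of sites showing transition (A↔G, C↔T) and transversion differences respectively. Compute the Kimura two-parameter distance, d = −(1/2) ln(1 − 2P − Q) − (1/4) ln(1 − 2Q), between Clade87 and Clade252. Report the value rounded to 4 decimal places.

Mismatches occur at site 2 (A→C, transversion), site 8 (A→C, transversion), site 10 (T→C, transition), site 11 (A→T, transversion), site 12 (A→C, transversion), site 13 (T→C, transition).
Of the 6 differences, 2 transitions and 4 transversions over 18 sites: P = 2/18 = 0.111111, Q = 4/18 = 0.222222.
d = −0.5·ln(0.555556) − 0.25·ln(0.555556) = −0.5·(-0.587786) − 0.25·(-0.587786) = 0.4408.

0.4408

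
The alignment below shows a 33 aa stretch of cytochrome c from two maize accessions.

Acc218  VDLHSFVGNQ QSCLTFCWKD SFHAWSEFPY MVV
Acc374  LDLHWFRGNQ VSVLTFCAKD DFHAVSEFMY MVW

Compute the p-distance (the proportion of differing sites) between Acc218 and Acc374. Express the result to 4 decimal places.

0.3030

Differing sites — 1:V/L; 5:S/W; 7:V/R; 11:Q/V; 13:C/V; 18:W/A; 21:S/D; 25:W/V; 29:P/M; 33:V/W.
There are 10 differences over 33 sites, so p = 10/33 = 0.3030.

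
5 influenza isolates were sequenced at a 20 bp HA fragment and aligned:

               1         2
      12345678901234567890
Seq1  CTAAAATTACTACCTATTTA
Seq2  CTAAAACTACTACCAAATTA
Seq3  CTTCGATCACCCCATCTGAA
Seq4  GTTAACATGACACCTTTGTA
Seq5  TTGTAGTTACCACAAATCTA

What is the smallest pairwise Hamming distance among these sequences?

3

Pairwise Hamming distances:
  Seq1 vs Seq2: 3
  Seq1 vs Seq3: 10
  Seq1 vs Seq4: 9
  Seq1 vs Seq5: 8
  Seq2 vs Seq3: 13
  Seq2 vs Seq4: 11
  Seq2 vs Seq5: 9
  Seq3 vs Seq4: 12
  Seq3 vs Seq5: 11
  Seq4 vs Seq5: 11
The smallest is 3, between Seq1 and Seq2.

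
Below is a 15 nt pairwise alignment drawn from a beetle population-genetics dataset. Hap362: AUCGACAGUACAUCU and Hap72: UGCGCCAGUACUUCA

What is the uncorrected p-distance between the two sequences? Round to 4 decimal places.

Mismatches occur at site 1 (A↔U), site 2 (U↔G), site 5 (A↔C), site 12 (A↔U), site 15 (U↔A).
There are 5 differences over 15 sites, so p = 5/15 = 0.3333.

0.3333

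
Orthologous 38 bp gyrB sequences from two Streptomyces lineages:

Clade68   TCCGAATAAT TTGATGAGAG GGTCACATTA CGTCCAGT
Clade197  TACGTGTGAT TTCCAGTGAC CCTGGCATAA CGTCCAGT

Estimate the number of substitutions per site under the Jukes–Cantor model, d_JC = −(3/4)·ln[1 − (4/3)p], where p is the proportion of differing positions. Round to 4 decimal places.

0.5068

Differing sites — 2:C/A; 5:A/T; 6:A/G; 8:A/G; 13:G/C; 14:A/C; 15:T/A; 17:A/T; 20:G/C; 21:G/C; 22:G/C; 24:C/G; 25:A/G; 29:T/A.
p = 14/38 = 0.368421.
d = −0.75 · ln(1 − (4/3)·0.368421) = −0.75 · ln(0.508772) = −0.75 · (-0.675755) = 0.5068.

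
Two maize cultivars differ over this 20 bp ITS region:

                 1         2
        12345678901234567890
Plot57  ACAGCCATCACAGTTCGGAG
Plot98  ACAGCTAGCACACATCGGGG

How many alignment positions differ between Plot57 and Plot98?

The sequences differ at positions 6 (C/T), 8 (T/G), 13 (G/C), 14 (T/A), 19 (A/G).
That gives 5 mismatches out of 20 aligned sites, so the Hamming distance is 5.

5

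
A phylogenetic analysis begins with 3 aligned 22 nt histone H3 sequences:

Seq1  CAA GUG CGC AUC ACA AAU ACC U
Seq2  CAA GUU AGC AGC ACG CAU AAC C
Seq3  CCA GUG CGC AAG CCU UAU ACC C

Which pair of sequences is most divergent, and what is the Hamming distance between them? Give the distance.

Pairwise Hamming distances:
  Seq1 vs Seq2: 7
  Seq1 vs Seq3: 7
  Seq2 vs Seq3: 9
The largest is 9, between Seq2 and Seq3.

9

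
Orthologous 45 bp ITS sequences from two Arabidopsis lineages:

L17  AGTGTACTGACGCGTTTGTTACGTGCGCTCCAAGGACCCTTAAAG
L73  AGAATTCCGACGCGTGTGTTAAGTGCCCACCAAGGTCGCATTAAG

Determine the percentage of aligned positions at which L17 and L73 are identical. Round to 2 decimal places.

73.33%

The sequences differ at positions 3 (T/A), 4 (G/A), 6 (A/T), 8 (T/C), 16 (T/G), 22 (C/A), 27 (G/C), 29 (T/A), 36 (A/T), 38 (C/G), 40 (T/A), 42 (A/T).
33 of the 45 sites match, so the percent identity is 33/45 × 100 = 73.33%.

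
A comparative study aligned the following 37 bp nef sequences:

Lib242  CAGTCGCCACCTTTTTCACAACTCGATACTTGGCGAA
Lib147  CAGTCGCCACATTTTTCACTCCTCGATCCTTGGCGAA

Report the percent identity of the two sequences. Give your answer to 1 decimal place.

89.2%

Differing sites — 11:C/A; 20:A/T; 21:A/C; 28:A/C.
33 of the 37 sites match, so the percent identity is 33/37 × 100 = 89.2%.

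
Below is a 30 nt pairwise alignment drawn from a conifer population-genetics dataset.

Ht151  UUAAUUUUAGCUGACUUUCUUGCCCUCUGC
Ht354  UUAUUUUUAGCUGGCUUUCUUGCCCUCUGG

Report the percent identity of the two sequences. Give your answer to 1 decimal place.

Mismatches occur at site 4 (A↔U), site 14 (A↔G), site 30 (C↔G).
27 of the 30 sites match, so the percent identity is 27/30 × 100 = 90.0%.

90.0%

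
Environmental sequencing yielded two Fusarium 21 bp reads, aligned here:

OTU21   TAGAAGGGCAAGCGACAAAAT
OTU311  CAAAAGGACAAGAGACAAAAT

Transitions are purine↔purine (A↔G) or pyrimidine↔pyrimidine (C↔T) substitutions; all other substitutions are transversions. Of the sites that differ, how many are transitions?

3

The sequences differ at positions 1 (T/C, transition), 3 (G/A, transition), 8 (G/A, transition), 13 (C/A, transversion).
Of the 4 differences, 3 transitions and 1 transversion, so the answer is 3.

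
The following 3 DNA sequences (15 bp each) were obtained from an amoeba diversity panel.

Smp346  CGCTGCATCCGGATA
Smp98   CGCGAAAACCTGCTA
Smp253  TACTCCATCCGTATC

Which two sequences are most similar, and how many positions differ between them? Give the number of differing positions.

5

Pairwise Hamming distances:
  Smp346 vs Smp98: 6
  Smp346 vs Smp253: 5
  Smp98 vs Smp253: 10
The smallest is 5, between Smp346 and Smp253.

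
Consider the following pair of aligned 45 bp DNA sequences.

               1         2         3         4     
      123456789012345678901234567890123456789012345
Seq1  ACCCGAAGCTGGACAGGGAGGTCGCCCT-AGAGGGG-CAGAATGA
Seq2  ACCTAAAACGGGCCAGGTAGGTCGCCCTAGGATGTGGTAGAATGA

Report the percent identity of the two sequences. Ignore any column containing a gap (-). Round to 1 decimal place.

76.7%

Excluding the 2 gap columns leaves 43 comparable sites.
The sequences differ at positions 4 (C/T), 5 (G/A), 8 (G/A), 10 (T/G), 13 (A/C), 18 (G/T), 30 (A/G), 33 (G/T), 35 (G/T), 38 (C/T).
33 of the 43 comparable sites match, so the percent identity is 33/43 × 100 = 76.7%.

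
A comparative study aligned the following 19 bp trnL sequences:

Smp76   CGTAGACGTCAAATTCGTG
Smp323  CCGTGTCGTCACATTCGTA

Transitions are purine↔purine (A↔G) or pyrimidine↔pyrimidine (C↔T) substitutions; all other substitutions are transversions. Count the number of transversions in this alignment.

5

Mismatches occur at site 2 (G/C, transversion), site 3 (T/G, transversion), site 4 (A/T, transversion), site 6 (A/T, transversion), site 12 (A/C, transversion), site 19 (G/A, transition).
Of the 6 differences, 1 transition and 5 transversions, so the answer is 5.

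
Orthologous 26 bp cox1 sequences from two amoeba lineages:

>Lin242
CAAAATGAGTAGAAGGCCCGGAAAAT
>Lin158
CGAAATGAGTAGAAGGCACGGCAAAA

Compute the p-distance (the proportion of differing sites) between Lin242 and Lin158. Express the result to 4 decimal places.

0.1538

Differing sites — 2:A/G; 18:C/A; 22:A/C; 26:T/A.
There are 4 differences over 26 sites, so p = 4/26 = 0.1538.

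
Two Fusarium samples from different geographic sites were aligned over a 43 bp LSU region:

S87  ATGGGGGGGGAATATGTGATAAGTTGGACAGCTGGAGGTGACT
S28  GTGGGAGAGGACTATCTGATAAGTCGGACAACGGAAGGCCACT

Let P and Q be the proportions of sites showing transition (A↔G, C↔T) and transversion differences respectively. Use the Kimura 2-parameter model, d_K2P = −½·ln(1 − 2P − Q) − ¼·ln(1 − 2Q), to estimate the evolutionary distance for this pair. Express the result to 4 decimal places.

Mismatches occur at site 1 (A/G, transition), site 6 (G/A, transition), site 8 (G/A, transition), site 12 (A/C, transversion), site 16 (G/C, transversion), site 25 (T/C, transition), site 31 (G/A, transition), site 33 (T/G, transversion), site 35 (G/A, transition), site 39 (T/C, transition), site 40 (G/C, transversion).
Of the 11 differences, 7 transitions and 4 transversions over 43 sites: P = 7/43 = 0.162791, Q = 4/43 = 0.093023.
d = −0.5·ln(0.581395) − 0.25·ln(0.813954) = −0.5·(-0.542325) − 0.25·(-0.205851) = 0.3226.

0.3226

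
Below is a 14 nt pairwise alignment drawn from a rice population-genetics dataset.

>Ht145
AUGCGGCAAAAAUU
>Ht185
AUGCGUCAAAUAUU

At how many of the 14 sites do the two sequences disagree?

Differing sites — 6:G/U; 11:A/U.
That gives 2 mismatches out of 14 aligned sites, so the Hamming distance is 2.

2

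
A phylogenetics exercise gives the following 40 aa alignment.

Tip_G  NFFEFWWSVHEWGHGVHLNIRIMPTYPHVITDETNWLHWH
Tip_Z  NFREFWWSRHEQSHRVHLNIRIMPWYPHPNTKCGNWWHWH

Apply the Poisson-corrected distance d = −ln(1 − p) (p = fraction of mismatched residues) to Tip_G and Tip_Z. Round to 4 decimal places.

Differing sites — 3:F/R; 9:V/R; 12:W/Q; 13:G/S; 15:G/R; 25:T/W; 29:V/P; 30:I/N; 32:D/K; 33:E/C; 34:T/G; 37:L/W.
p = 12/40 = 0.300000.
d = −ln(1 − 0.300000) = −ln(0.700000) = 0.3567.

0.3567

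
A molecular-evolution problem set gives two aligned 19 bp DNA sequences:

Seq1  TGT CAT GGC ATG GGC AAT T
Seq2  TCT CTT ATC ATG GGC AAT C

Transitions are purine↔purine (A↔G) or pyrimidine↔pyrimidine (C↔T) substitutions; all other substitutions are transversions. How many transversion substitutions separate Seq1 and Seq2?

Mismatches occur at site 2 (G↔C, transversion), site 5 (A↔T, transversion), site 7 (G↔A, transition), site 8 (G↔T, transversion), site 19 (T↔C, transition).
Of the 5 differences, 2 transitions and 3 transversions, so the answer is 3.

3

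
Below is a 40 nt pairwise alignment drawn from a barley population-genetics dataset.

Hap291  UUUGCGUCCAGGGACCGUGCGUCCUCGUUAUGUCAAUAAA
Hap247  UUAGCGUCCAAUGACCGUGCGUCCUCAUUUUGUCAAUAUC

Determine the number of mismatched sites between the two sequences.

7

Mismatches occur at site 3 (U/A), site 11 (G/A), site 12 (G/U), site 27 (G/A), site 30 (A/U), site 39 (A/U), site 40 (A/C).
That gives 7 mismatches out of 40 aligned sites, so the Hamming distance is 7.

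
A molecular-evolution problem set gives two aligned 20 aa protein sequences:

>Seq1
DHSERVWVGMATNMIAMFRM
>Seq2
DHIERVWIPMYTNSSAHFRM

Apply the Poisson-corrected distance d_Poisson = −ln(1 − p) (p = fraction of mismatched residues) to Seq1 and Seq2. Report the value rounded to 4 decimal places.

The sequences differ at positions 3 (S/I), 8 (V/I), 9 (G/P), 11 (A/Y), 14 (M/S), 15 (I/S), 17 (M/H).
p = 7/20 = 0.350000.
d = −ln(1 − 0.350000) = −ln(0.650000) = 0.4308.

0.4308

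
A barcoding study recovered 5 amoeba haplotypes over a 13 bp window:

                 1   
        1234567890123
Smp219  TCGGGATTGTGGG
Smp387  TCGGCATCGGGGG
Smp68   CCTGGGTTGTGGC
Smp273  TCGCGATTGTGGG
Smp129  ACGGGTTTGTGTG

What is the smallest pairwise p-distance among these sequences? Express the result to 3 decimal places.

0.077

Pairwise Hamming distances:
  Smp219 vs Smp387: 3
  Smp219 vs Smp68: 4
  Smp219 vs Smp273: 1
  Smp219 vs Smp129: 3
  Smp387 vs Smp68: 7
  Smp387 vs Smp273: 4
  Smp387 vs Smp129: 6
  Smp68 vs Smp273: 5
  Smp68 vs Smp129: 5
  Smp273 vs Smp129: 4
The smallest is 1 mismatch, between Smp219 and Smp273; p = 1/13 = 0.077.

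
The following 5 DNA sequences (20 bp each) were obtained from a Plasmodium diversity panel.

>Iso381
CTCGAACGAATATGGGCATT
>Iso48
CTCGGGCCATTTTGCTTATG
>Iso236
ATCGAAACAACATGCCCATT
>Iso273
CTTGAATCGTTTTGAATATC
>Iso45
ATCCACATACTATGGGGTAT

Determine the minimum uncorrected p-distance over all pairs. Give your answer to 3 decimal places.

Pairwise Hamming distances:
  Iso381 vs Iso48: 9
  Iso381 vs Iso236: 6
  Iso381 vs Iso273: 10
  Iso381 vs Iso45: 9
  Iso48 vs Iso236: 10
  Iso48 vs Iso273: 8
  Iso48 vs Iso45: 14
  Iso236 vs Iso273: 11
  Iso236 vs Iso45: 10
  Iso273 vs Iso45: 15
The smallest is 6 mismatches, between Iso381 and Iso236; p = 6/20 = 0.300.

0.300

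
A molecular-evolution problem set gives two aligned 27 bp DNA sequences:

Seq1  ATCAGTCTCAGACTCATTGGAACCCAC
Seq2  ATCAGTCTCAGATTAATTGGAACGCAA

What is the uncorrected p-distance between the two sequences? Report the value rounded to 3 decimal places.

0.148

The sequences differ at positions 13 (C/T), 15 (C/A), 24 (C/G), 27 (C/A).
There are 4 differences over 27 sites, so p = 4/27 = 0.148.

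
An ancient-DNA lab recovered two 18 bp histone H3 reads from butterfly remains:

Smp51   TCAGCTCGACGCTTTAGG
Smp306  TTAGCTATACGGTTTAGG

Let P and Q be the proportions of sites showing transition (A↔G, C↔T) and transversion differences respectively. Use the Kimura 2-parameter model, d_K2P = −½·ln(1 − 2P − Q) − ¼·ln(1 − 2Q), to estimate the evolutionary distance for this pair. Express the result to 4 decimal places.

0.2641

Mismatches occur at site 2 (C→T, transition), site 7 (C→A, transversion), site 8 (G→T, transversion), site 12 (C→G, transversion).
Of the 4 differences, 1 transition and 3 transversions over 18 sites: P = 1/18 = 0.055556, Q = 3/18 = 0.166667.
d = −0.5·ln(0.722221) − 0.25·ln(0.666666) = −0.5·(-0.325424) − 0.25·(-0.405466) = 0.2641.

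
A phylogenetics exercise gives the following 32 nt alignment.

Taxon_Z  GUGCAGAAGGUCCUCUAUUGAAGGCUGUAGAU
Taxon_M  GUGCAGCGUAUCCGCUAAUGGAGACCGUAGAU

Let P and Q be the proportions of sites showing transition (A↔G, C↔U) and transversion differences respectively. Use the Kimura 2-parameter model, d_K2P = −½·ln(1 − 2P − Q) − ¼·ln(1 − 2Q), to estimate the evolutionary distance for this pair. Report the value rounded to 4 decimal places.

Mismatches occur at site 7 (A→C, transversion), site 8 (A→G, transition), site 9 (G→U, transversion), site 10 (G→A, transition), site 14 (U→G, transversion), site 18 (U→A, transversion), site 21 (A→G, transition), site 24 (G→A, transition), site 26 (U→C, transition).
Of the 9 differences, 5 transitions and 4 transversions over 32 sites: P = 5/32 = 0.156250, Q = 4/32 = 0.125000.
d = −0.5·ln(0.562500) − 0.25·ln(0.750000) = −0.5·(-0.575364) − 0.25·(-0.287682) = 0.3596.

0.3596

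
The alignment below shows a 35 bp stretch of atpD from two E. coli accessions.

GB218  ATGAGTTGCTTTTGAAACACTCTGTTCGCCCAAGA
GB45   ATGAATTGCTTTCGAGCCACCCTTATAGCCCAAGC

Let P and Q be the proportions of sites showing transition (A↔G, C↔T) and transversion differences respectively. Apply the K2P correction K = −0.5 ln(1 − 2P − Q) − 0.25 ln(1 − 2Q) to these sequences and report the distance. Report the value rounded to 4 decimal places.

0.3163

Mismatches occur at site 5 (G→A, transition), site 13 (T→C, transition), site 16 (A→G, transition), site 17 (A→C, transversion), site 21 (T→C, transition), site 24 (G→T, transversion), site 25 (T→A, transversion), site 27 (C→A, transversion), site 35 (A→C, transversion).
Of the 9 differences, 4 transitions and 5 transversions over 35 sites: P = 4/35 = 0.114286, Q = 5/35 = 0.142857.
d = −0.5·ln(0.628571) − 0.25·ln(0.714286) = −0.5·(-0.464306) − 0.25·(-0.336472) = 0.3163.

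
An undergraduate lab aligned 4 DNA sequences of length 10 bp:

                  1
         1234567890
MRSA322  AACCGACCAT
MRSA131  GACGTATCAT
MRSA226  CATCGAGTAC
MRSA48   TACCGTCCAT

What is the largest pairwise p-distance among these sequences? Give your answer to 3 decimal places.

Pairwise Hamming distances:
  MRSA322 vs MRSA131: 4
  MRSA322 vs MRSA226: 5
  MRSA322 vs MRSA48: 2
  MRSA131 vs MRSA226: 7
  MRSA131 vs MRSA48: 5
  MRSA226 vs MRSA48: 6
The largest is 7 mismatches, between MRSA131 and MRSA226; p = 7/10 = 0.700.

0.700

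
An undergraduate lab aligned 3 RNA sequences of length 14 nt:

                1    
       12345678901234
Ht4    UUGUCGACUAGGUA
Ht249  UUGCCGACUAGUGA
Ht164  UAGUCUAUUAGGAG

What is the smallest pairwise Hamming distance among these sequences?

Pairwise Hamming distances:
  Ht4 vs Ht249: 3
  Ht4 vs Ht164: 5
  Ht249 vs Ht164: 7
The smallest is 3, between Ht4 and Ht249.

3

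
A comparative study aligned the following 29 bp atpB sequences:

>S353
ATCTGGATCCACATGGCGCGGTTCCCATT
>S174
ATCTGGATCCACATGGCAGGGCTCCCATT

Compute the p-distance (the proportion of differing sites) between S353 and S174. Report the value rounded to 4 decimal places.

Mismatches occur at site 18 (G→A), site 19 (C→G), site 22 (T→C).
There are 3 differences over 29 sites, so p = 3/29 = 0.1034.

0.1034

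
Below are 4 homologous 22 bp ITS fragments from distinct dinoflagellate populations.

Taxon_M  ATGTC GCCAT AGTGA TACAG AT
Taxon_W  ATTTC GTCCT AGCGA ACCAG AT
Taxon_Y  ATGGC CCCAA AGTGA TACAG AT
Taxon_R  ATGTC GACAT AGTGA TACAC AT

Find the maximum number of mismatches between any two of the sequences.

Pairwise Hamming distances:
  Taxon_M vs Taxon_W: 6
  Taxon_M vs Taxon_Y: 3
  Taxon_M vs Taxon_R: 2
  Taxon_W vs Taxon_Y: 9
  Taxon_W vs Taxon_R: 7
  Taxon_Y vs Taxon_R: 5
The largest is 9, between Taxon_W and Taxon_Y.

9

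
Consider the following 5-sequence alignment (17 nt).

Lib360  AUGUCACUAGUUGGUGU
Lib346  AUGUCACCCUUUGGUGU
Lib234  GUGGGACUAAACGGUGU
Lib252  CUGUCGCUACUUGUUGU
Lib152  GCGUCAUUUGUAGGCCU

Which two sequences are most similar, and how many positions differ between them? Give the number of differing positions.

3

Pairwise Hamming distances:
  Lib360 vs Lib346: 3
  Lib360 vs Lib234: 6
  Lib360 vs Lib252: 4
  Lib360 vs Lib152: 7
  Lib346 vs Lib234: 8
  Lib346 vs Lib252: 6
  Lib346 vs Lib152: 9
  Lib234 vs Lib252: 8
  Lib234 vs Lib152: 10
  Lib252 vs Lib152: 10
The smallest is 3, between Lib360 and Lib346.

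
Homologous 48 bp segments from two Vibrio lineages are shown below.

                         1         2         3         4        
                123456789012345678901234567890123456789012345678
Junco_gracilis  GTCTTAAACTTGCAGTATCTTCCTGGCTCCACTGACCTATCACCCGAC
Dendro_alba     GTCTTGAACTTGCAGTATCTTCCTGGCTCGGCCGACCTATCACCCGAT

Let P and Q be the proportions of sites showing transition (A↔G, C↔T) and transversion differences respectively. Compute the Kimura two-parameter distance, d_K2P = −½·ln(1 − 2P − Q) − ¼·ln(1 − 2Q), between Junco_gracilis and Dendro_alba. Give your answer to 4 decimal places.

0.1145

The sequences differ at positions 6 (A/G, transition), 30 (C/G, transversion), 31 (A/G, transition), 33 (T/C, transition), 48 (C/T, transition).
Of the 5 differences, 4 transitions and 1 transversion over 48 sites: P = 4/48 = 0.083333, Q = 1/48 = 0.020833.
d = −0.5·ln(0.812501) − 0.25·ln(0.958334) = −0.5·(-0.207638) − 0.25·(-0.042559) = 0.1145.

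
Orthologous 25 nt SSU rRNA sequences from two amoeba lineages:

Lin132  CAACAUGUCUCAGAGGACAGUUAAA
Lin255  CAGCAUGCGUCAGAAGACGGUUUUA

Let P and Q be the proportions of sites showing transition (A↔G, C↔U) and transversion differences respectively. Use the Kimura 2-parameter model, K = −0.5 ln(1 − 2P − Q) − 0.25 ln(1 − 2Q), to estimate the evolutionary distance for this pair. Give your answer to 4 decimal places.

0.3585

Differing sites — 3:A/G (Ti); 8:U/C (Ti); 9:C/G (Tv); 15:G/A (Ti); 19:A/G (Ti); 23:A/U (Tv); 24:A/U (Tv).
Of the 7 differences, 4 transitions and 3 transversions over 25 sites: P = 4/25 = 0.160000, Q = 3/25 = 0.120000.
d = −0.5·ln(0.560000) − 0.25·ln(0.760000) = −0.5·(-0.579818) − 0.25·(-0.274437) = 0.3585.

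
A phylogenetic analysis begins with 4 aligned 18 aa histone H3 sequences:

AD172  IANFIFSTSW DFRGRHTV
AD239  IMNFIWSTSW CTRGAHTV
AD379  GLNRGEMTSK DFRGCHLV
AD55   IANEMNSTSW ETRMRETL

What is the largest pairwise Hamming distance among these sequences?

Pairwise Hamming distances:
  AD172 vs AD239: 5
  AD172 vs AD379: 9
  AD172 vs AD55: 8
  AD239 vs AD379: 11
  AD239 vs AD55: 9
  AD379 vs AD55: 14
The largest is 14, between AD379 and AD55.

14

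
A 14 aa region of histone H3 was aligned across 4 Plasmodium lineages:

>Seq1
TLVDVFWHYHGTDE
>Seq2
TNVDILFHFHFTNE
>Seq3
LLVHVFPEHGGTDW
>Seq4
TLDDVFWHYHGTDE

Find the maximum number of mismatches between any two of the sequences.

Pairwise Hamming distances:
  Seq1 vs Seq2: 7
  Seq1 vs Seq3: 7
  Seq1 vs Seq4: 1
  Seq2 vs Seq3: 12
  Seq2 vs Seq4: 8
  Seq3 vs Seq4: 8
The largest is 12, between Seq2 and Seq3.

12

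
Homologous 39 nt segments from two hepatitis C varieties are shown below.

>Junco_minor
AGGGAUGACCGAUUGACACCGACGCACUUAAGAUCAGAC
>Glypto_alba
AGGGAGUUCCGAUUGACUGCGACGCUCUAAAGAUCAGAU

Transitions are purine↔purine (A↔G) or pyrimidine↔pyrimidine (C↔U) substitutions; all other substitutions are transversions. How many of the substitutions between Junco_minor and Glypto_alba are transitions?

Differing sites — 6:U/G (Tv); 7:G/U (Tv); 8:A/U (Tv); 18:A/U (Tv); 19:C/G (Tv); 26:A/U (Tv); 29:U/A (Tv); 39:C/U (Ti).
Of the 8 differences, 1 transition and 7 transversions, so the answer is 1.

1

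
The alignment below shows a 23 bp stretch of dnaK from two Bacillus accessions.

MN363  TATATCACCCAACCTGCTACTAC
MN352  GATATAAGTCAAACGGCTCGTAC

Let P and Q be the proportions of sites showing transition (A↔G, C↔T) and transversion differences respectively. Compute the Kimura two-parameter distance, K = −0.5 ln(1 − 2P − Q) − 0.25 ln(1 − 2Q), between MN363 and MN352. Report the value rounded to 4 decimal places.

0.4828

Differing sites — 1:T/G (Tv); 6:C/A (Tv); 8:C/G (Tv); 9:C/T (Ti); 13:C/A (Tv); 15:T/G (Tv); 19:A/C (Tv); 20:C/G (Tv).
Of the 8 differences, 1 transition and 7 transversions over 23 sites: P = 1/23 = 0.043478, Q = 7/23 = 0.304348.
d = −0.5·ln(0.608696) − 0.25·ln(0.391304) = −0.5·(-0.496436) − 0.25·(-0.938271) = 0.4828.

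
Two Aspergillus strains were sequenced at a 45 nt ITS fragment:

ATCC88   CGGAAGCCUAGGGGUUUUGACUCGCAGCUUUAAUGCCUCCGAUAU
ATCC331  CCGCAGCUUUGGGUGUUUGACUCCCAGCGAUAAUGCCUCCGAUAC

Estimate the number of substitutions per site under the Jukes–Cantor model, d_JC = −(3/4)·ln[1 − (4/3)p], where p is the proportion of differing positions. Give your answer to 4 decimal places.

0.2635

Mismatches occur at site 2 (G↔C), site 4 (A↔C), site 8 (C↔U), site 10 (A↔U), site 14 (G↔U), site 15 (U↔G), site 24 (G↔C), site 29 (U↔G), site 30 (U↔A), site 45 (U↔C).
p = 10/45 = 0.222222.
d = −0.75 · ln(1 − (4/3)·0.222222) = −0.75 · ln(0.703704) = −0.75 · (-0.351397) = 0.2635.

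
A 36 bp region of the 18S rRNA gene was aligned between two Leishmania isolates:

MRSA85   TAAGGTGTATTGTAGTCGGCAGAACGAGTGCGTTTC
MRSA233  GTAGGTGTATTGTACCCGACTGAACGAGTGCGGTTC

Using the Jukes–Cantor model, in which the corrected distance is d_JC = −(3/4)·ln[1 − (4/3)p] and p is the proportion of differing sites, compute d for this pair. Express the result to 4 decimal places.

0.2251

Differing sites — 1:T/G; 2:A/T; 15:G/C; 16:T/C; 19:G/A; 21:A/T; 33:T/G.
p = 7/36 = 0.194444.
d = −0.75 · ln(1 − (4/3)·0.194444) = −0.75 · ln(0.740741) = −0.75 · (-0.300104) = 0.2251.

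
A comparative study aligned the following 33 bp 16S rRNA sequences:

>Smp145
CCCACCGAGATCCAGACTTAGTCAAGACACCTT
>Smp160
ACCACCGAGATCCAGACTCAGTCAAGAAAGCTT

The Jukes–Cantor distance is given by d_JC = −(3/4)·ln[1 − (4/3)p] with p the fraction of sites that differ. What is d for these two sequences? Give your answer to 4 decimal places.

0.1322

The sequences differ at positions 1 (C/A), 19 (T/C), 28 (C/A), 30 (C/G).
p = 4/33 = 0.121212.
d = −0.75 · ln(1 − (4/3)·0.121212) = −0.75 · ln(0.838384) = −0.75 · (-0.176279) = 0.1322.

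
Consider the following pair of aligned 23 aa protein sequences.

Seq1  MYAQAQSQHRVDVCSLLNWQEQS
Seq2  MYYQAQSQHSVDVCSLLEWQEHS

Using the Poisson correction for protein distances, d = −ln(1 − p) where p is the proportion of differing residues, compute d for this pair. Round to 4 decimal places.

Differing sites — 3:A/Y; 10:R/S; 18:N/E; 22:Q/H.
p = 4/23 = 0.173913.
d = −ln(1 − 0.173913) = −ln(0.826087) = 0.1911.

0.1911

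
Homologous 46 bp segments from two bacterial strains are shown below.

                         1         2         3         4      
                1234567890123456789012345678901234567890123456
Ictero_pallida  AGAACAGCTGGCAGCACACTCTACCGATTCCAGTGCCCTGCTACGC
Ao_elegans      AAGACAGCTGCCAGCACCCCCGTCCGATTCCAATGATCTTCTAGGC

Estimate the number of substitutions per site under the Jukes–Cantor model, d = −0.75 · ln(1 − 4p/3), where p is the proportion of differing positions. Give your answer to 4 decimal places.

The sequences differ at positions 2 (G/A), 3 (A/G), 11 (G/C), 18 (A/C), 20 (T/C), 22 (T/G), 23 (A/T), 33 (G/A), 36 (C/A), 37 (C/T), 40 (G/T), 44 (C/G).
p = 12/46 = 0.260870.
d = −0.75 · ln(1 − (4/3)·0.260870) = −0.75 · ln(0.652173) = −0.75 · (-0.427445) = 0.3206.

0.3206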